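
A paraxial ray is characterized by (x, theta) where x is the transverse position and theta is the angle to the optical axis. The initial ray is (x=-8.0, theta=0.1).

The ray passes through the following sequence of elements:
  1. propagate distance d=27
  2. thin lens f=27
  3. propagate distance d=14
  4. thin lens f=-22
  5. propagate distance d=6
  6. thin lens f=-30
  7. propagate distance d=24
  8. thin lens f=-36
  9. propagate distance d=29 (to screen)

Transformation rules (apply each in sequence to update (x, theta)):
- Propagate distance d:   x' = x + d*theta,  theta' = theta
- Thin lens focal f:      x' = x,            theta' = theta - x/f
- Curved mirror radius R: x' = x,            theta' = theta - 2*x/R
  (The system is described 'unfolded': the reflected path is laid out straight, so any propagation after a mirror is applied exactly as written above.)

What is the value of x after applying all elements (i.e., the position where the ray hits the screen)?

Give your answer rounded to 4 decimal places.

Answer: 18.9596

Derivation:
Initial: x=-8.0000 theta=0.1000
After 1 (propagate distance d=27): x=-5.3000 theta=0.1000
After 2 (thin lens f=27): x=-5.3000 theta=8/27 (≈0.2963)
After 3 (propagate distance d=14): x=-311/270 (≈-1.1519) theta=8/27 (≈0.2963)
After 4 (thin lens f=-22): x=-311/270 (≈-1.1519) theta=161/660 (≈0.2439)
After 5 (propagate distance d=6): x=463/1485 (≈0.3118) theta=161/660 (≈0.2439)
After 6 (thin lens f=-30): x=463/1485 (≈0.3118) theta=22661/89100 (≈0.2543)
After 7 (propagate distance d=24): x=5293/825 (≈6.4158) theta=22661/89100 (≈0.2543)
After 8 (thin lens f=-36): x=5293/825 (≈6.4158) theta=1927/4455 (≈0.4325)
After 9 (propagate distance d=29 (to screen)): x=422326/22275 (≈18.9596) theta=1927/4455 (≈0.4325)
Rounded to 4 decimal places: x = 18.9596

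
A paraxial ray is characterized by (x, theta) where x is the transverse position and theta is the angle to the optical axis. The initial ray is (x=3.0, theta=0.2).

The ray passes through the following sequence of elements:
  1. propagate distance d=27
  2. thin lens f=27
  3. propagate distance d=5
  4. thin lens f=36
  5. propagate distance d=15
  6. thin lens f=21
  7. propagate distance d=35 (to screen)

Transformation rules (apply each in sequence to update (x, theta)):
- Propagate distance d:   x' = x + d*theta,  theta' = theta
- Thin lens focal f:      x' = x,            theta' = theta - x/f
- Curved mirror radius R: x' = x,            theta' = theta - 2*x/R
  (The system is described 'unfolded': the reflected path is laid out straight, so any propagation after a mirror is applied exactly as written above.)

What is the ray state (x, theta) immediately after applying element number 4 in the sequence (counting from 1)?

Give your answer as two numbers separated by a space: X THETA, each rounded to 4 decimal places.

Answer: 7.8444 -0.3290

Derivation:
Initial: x=3.0000 theta=0.2000
After 1 (propagate distance d=27): x=8.4000 theta=0.2000
After 2 (thin lens f=27): x=8.4000 theta=-1/9 (≈-0.1111)
After 3 (propagate distance d=5): x=353/45 (≈7.8444) theta=-1/9 (≈-0.1111)
After 4 (thin lens f=36): x=353/45 (≈7.8444) theta=-533/1620 (≈-0.3290)
Rounded to 4 decimal places: x = 7.8444, theta = -0.3290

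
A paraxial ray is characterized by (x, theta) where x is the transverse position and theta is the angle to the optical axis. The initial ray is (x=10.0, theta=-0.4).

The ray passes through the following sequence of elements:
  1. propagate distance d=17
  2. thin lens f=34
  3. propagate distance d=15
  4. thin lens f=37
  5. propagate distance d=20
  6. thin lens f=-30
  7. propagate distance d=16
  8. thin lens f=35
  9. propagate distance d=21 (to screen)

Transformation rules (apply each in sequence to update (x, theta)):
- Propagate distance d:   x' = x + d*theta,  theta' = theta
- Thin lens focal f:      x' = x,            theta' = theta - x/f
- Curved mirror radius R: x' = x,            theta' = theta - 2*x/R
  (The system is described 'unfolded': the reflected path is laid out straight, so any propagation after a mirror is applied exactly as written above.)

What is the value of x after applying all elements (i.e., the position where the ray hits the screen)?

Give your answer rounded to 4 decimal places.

Initial: x=10.0000 theta=-0.4000
After 1 (propagate distance d=17): x=3.2000 theta=-0.4000
After 2 (thin lens f=34): x=3.2000 theta=-42/85 (≈-0.4941)
After 3 (propagate distance d=15): x=-358/85 (≈-4.2118) theta=-42/85 (≈-0.4941)
After 4 (thin lens f=37): x=-358/85 (≈-4.2118) theta=-1196/3145 (≈-0.3803)
After 5 (propagate distance d=20): x=-37166/3145 (≈-11.8175) theta=-1196/3145 (≈-0.3803)
After 6 (thin lens f=-30): x=-37166/3145 (≈-11.8175) theta=-36523/47175 (≈-0.7742)
After 7 (propagate distance d=16): x=-1141858/47175 (≈-24.2047) theta=-36523/47175 (≈-0.7742)
After 8 (thin lens f=35): x=-1141858/47175 (≈-24.2047) theta=-136447/1651125 (≈-0.0826)
After 9 (propagate distance d=21 (to screen)): x=-6118631/235875 (≈-25.9401) theta=-136447/1651125 (≈-0.0826)
Rounded to 4 decimal places: x = -25.9401

Answer: -25.9401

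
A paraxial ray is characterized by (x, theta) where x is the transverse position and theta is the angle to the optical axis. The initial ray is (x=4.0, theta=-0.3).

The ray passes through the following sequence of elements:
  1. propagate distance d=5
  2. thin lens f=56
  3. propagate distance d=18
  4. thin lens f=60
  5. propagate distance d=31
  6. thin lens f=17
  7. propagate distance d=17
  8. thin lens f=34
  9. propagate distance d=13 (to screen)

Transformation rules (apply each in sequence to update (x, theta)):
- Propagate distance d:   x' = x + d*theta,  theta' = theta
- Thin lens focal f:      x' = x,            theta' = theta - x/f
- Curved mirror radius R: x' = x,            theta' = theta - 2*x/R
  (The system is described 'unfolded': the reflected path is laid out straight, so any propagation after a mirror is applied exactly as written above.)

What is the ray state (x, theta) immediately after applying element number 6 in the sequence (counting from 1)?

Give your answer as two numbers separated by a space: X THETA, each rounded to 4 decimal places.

Answer: -12.4740 0.4508

Derivation:
Initial: x=4.0000 theta=-0.3000
After 1 (propagate distance d=5): x=2.5000 theta=-0.3000
After 2 (thin lens f=56): x=2.5000 theta=-193/560 (≈-0.3446)
After 3 (propagate distance d=18): x=-1037/280 (≈-3.7036) theta=-193/560 (≈-0.3446)
After 4 (thin lens f=60): x=-1037/280 (≈-3.7036) theta=-679/2400 (≈-0.2829)
After 5 (propagate distance d=31): x=-209563/16800 (≈-12.4740) theta=-679/2400 (≈-0.2829)
After 6 (thin lens f=17): x=-209563/16800 (≈-12.4740) theta=64381/142800 (≈0.4508)
Rounded to 4 decimal places: x = -12.4740, theta = 0.4508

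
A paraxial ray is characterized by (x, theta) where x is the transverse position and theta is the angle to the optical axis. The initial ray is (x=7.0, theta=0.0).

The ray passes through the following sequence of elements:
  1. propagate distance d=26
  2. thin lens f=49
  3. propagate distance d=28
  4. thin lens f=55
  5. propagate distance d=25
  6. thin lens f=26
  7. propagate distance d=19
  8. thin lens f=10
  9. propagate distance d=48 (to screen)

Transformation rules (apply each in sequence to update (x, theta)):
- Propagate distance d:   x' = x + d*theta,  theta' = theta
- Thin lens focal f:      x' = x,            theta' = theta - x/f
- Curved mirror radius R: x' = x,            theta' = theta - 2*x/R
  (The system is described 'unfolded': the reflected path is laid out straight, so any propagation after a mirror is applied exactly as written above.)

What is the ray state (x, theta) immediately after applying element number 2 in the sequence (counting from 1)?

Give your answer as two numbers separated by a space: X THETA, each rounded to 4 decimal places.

Answer: 7.0000 -0.1429

Derivation:
Initial: x=7.0000 theta=0.0000
After 1 (propagate distance d=26): x=7.0000 theta=0.0000
After 2 (thin lens f=49): x=7.0000 theta=-1/7 (≈-0.1429)
Rounded to 4 decimal places: x = 7.0000, theta = -0.1429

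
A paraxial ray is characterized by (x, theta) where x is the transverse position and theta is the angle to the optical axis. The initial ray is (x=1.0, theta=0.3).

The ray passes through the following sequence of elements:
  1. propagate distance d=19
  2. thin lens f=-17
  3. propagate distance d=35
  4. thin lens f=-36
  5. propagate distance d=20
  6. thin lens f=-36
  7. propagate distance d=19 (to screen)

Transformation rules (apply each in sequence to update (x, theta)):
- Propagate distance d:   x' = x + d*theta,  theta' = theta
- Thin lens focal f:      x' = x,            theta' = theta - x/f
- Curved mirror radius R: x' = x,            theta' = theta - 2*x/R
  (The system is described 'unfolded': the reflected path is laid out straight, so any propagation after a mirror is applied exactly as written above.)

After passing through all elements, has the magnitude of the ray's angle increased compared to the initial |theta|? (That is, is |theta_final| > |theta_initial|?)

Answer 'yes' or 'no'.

Initial: x=1.0000 theta=0.3000
After 1 (propagate distance d=19): x=6.7000 theta=0.3000
After 2 (thin lens f=-17): x=6.7000 theta=59/85 (≈0.6941)
After 3 (propagate distance d=35): x=5269/170 (≈30.9941) theta=59/85 (≈0.6941)
After 4 (thin lens f=-36): x=5269/170 (≈30.9941) theta=9517/6120 (≈1.5551)
After 5 (propagate distance d=20): x=47503/765 (≈62.0954) theta=9517/6120 (≈1.5551)
After 6 (thin lens f=-36): x=47503/765 (≈62.0954) theta=10627/3240 (≈3.2799)
After 7 (propagate distance d=19 (to screen)): x=6852737/55080 (≈124.4143) theta=10627/3240 (≈3.2799)
|theta_initial|=0.3000 |theta_final|=10627/3240 (≈3.2799) -> increased

Answer: yes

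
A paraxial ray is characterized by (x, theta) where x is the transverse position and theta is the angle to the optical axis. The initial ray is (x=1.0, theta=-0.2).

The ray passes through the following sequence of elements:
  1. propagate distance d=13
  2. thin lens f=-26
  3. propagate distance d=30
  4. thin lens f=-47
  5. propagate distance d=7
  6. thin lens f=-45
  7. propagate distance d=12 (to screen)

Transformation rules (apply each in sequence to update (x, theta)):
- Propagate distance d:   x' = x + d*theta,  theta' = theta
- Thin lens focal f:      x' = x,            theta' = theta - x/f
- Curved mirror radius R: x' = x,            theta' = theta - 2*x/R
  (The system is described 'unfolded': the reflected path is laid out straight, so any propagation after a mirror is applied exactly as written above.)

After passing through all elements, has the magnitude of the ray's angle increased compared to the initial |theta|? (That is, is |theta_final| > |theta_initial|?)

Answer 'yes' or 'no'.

Initial: x=1.0000 theta=-0.2000
After 1 (propagate distance d=13): x=-1.6000 theta=-0.2000
After 2 (thin lens f=-26): x=-1.6000 theta=-17/65 (≈-0.2615)
After 3 (propagate distance d=30): x=-614/65 (≈-9.4462) theta=-17/65 (≈-0.2615)
After 4 (thin lens f=-47): x=-614/65 (≈-9.4462) theta=-1413/3055 (≈-0.4625)
After 5 (propagate distance d=7): x=-38749/3055 (≈-12.6838) theta=-1413/3055 (≈-0.4625)
After 6 (thin lens f=-45): x=-38749/3055 (≈-12.6838) theta=-102334/137475 (≈-0.7444)
After 7 (propagate distance d=12 (to screen)): x=-990571/45825 (≈-21.6164) theta=-102334/137475 (≈-0.7444)
|theta_initial|=0.2000 |theta_final|=102334/137475 (≈0.7444) -> increased

Answer: yes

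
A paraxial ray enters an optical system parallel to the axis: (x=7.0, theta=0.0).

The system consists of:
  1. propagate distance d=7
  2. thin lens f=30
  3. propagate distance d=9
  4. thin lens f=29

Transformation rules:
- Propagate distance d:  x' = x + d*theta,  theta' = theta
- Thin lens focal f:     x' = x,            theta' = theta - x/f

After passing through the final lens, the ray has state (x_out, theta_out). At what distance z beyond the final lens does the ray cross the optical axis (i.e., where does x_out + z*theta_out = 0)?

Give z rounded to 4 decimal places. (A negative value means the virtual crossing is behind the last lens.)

Initial: x=7.0000 theta=0.0000
After 1 (propagate distance d=7): x=7.0000 theta=0.0000
After 2 (thin lens f=30): x=7.0000 theta=-7/30 (≈-0.2333)
After 3 (propagate distance d=9): x=4.9000 theta=-7/30 (≈-0.2333)
After 4 (thin lens f=29): x=4.9000 theta=-35/87 (≈-0.4023)
z_focus = -x_out/theta_out = -(4.9000)/(-35/87) = 12.1800
Rounded to 4 decimal places: z = 12.1800

Answer: 12.1800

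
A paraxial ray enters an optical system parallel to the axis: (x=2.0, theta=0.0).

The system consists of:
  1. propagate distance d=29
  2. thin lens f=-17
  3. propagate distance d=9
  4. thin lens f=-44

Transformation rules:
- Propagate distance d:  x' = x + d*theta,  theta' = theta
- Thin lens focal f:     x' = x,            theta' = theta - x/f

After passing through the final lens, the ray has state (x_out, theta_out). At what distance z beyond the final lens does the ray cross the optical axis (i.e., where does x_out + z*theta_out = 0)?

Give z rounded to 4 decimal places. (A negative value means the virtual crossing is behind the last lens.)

Answer: -16.3429

Derivation:
Initial: x=2.0000 theta=0.0000
After 1 (propagate distance d=29): x=2.0000 theta=0.0000
After 2 (thin lens f=-17): x=2.0000 theta=2/17 (≈0.1176)
After 3 (propagate distance d=9): x=52/17 (≈3.0588) theta=2/17 (≈0.1176)
After 4 (thin lens f=-44): x=52/17 (≈3.0588) theta=35/187 (≈0.1872)
z_focus = -x_out/theta_out = -(52/17)/(35/187) = -572/35 ≈ -16.3429
Rounded to 4 decimal places: z = -16.3429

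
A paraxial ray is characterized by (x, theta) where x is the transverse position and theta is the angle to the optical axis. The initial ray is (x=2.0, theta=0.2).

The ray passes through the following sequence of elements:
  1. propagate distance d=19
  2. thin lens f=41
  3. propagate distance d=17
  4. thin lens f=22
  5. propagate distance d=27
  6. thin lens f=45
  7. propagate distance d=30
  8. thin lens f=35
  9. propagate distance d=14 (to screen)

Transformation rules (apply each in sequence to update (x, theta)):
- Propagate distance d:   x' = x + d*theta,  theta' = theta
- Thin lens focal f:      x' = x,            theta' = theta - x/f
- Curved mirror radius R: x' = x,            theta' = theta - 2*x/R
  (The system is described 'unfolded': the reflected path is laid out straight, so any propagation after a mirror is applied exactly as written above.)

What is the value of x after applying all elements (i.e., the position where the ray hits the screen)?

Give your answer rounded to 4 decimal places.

Initial: x=2.0000 theta=0.2000
After 1 (propagate distance d=19): x=5.8000 theta=0.2000
After 2 (thin lens f=41): x=5.8000 theta=12/205 (≈0.0585)
After 3 (propagate distance d=17): x=1393/205 (≈6.7951) theta=12/205 (≈0.0585)
After 4 (thin lens f=22): x=1393/205 (≈6.7951) theta=-1129/4510 (≈-0.2503)
After 5 (propagate distance d=27): x=163/4510 (≈0.0361) theta=-1129/4510 (≈-0.2503)
After 6 (thin lens f=45): x=163/4510 (≈0.0361) theta=-25484/101475 (≈-0.2511)
After 7 (propagate distance d=30): x=-101447/13530 (≈-7.4979) theta=-25484/101475 (≈-0.2511)
After 8 (thin lens f=35): x=-101447/13530 (≈-7.4979) theta=-10487/284130 (≈-0.0369)
After 9 (propagate distance d=14 (to screen)): x=-65063/8118 (≈-8.0147) theta=-10487/284130 (≈-0.0369)
Rounded to 4 decimal places: x = -8.0147

Answer: -8.0147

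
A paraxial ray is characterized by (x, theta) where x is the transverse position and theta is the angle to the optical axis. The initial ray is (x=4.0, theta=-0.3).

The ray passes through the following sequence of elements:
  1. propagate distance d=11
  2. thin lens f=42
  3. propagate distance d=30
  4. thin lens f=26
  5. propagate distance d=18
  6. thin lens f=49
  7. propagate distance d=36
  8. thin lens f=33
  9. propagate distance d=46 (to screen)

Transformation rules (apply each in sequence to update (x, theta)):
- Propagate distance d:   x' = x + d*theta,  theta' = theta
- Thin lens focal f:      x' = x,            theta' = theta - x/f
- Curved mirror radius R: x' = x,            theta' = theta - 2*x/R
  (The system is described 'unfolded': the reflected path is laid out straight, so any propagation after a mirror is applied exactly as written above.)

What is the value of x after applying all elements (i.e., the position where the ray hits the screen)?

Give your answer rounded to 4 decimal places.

Answer: 9.4651

Derivation:
Initial: x=4.0000 theta=-0.3000
After 1 (propagate distance d=11): x=0.7000 theta=-0.3000
After 2 (thin lens f=42): x=0.7000 theta=-19/60 (≈-0.3167)
After 3 (propagate distance d=30): x=-8.8000 theta=-19/60 (≈-0.3167)
After 4 (thin lens f=26): x=-8.8000 theta=17/780 (≈0.0218)
After 5 (propagate distance d=18): x=-1093/130 (≈-8.4077) theta=17/780 (≈0.0218)
After 6 (thin lens f=49): x=-1093/130 (≈-8.4077) theta=7391/38220 (≈0.1934)
After 7 (propagate distance d=36): x=-9211/6370 (≈-1.4460) theta=7391/38220 (≈0.1934)
After 8 (thin lens f=33): x=-9211/6370 (≈-1.4460) theta=2557/10780 (≈0.2372)
After 9 (propagate distance d=46 (to screen)): x=47373/5005 (≈9.4651) theta=2557/10780 (≈0.2372)
Rounded to 4 decimal places: x = 9.4651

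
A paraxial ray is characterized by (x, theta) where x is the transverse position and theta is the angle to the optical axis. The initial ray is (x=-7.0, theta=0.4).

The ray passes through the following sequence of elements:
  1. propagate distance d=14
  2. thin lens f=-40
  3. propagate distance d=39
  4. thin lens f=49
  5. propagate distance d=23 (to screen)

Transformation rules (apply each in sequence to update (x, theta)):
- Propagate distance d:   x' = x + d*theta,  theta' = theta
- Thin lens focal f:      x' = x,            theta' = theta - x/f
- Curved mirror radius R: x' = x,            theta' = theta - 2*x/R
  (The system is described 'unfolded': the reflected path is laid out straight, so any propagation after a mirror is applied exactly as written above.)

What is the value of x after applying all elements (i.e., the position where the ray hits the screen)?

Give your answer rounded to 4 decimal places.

Answer: 15.2054

Derivation:
Initial: x=-7.0000 theta=0.4000
After 1 (propagate distance d=14): x=-1.4000 theta=0.4000
After 2 (thin lens f=-40): x=-1.4000 theta=0.3650
After 3 (propagate distance d=39): x=12.8350 theta=0.3650
After 4 (thin lens f=49): x=12.8350 theta=101/980 (≈0.1031)
After 5 (propagate distance d=23 (to screen)): x=149013/9800 (≈15.2054) theta=101/980 (≈0.1031)
Rounded to 4 decimal places: x = 15.2054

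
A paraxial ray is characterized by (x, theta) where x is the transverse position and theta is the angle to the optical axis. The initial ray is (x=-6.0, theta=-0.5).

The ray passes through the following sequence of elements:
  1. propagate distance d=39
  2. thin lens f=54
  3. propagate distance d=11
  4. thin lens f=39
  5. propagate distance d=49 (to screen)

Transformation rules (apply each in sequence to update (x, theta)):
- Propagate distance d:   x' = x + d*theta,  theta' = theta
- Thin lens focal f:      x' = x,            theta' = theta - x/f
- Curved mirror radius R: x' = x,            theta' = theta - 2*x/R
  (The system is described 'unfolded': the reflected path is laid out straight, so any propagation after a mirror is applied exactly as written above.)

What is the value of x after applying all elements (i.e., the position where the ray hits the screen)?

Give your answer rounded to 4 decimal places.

Initial: x=-6.0000 theta=-0.5000
After 1 (propagate distance d=39): x=-25.5000 theta=-0.5000
After 2 (thin lens f=54): x=-25.5000 theta=-1/36 (≈-0.0278)
After 3 (propagate distance d=11): x=-929/36 (≈-25.8056) theta=-1/36 (≈-0.0278)
After 4 (thin lens f=39): x=-929/36 (≈-25.8056) theta=445/702 (≈0.6339)
After 5 (propagate distance d=49 (to screen)): x=7379/1404 (≈5.2557) theta=445/702 (≈0.6339)
Rounded to 4 decimal places: x = 5.2557

Answer: 5.2557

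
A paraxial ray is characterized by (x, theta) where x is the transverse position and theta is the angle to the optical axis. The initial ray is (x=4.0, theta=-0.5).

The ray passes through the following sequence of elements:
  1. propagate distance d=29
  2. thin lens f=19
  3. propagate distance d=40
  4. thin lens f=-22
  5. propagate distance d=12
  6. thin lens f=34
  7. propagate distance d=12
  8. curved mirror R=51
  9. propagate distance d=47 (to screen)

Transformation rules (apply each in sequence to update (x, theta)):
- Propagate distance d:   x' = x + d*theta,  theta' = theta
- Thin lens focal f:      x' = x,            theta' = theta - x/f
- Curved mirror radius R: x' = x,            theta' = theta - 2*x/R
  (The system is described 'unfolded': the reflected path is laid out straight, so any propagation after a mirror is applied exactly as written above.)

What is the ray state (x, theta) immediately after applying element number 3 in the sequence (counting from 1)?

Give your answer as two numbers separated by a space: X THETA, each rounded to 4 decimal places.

Initial: x=4.0000 theta=-0.5000
After 1 (propagate distance d=29): x=-10.5000 theta=-0.5000
After 2 (thin lens f=19): x=-10.5000 theta=1/19 (≈0.0526)
After 3 (propagate distance d=40): x=-319/38 (≈-8.3947) theta=1/19 (≈0.0526)
Rounded to 4 decimal places: x = -8.3947, theta = 0.0526

Answer: -8.3947 0.0526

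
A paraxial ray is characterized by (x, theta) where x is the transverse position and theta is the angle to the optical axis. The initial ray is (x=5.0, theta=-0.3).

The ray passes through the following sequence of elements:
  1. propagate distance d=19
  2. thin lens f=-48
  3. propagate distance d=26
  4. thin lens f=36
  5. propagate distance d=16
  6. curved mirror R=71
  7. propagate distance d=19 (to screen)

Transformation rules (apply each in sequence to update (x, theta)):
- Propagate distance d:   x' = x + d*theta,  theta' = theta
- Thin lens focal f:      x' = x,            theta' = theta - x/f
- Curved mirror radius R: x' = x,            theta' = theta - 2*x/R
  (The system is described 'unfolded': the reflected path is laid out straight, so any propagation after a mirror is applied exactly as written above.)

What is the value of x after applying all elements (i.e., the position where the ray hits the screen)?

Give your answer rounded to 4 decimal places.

Initial: x=5.0000 theta=-0.3000
After 1 (propagate distance d=19): x=-0.7000 theta=-0.3000
After 2 (thin lens f=-48): x=-0.7000 theta=-151/480 (≈-0.3146)
After 3 (propagate distance d=26): x=-2131/240 (≈-8.8792) theta=-151/480 (≈-0.3146)
After 4 (thin lens f=36): x=-2131/240 (≈-8.8792) theta=-587/8640 (≈-0.0679)
After 5 (propagate distance d=16): x=-21527/2160 (≈-9.9662) theta=-587/8640 (≈-0.0679)
After 6 (curved mirror R=71): x=-21527/2160 (≈-9.9662) theta=43513/204480 (≈0.2128)
After 7 (propagate distance d=19 (to screen)): x=-3633427/613440 (≈-5.9230) theta=43513/204480 (≈0.2128)
Rounded to 4 decimal places: x = -5.9230

Answer: -5.9230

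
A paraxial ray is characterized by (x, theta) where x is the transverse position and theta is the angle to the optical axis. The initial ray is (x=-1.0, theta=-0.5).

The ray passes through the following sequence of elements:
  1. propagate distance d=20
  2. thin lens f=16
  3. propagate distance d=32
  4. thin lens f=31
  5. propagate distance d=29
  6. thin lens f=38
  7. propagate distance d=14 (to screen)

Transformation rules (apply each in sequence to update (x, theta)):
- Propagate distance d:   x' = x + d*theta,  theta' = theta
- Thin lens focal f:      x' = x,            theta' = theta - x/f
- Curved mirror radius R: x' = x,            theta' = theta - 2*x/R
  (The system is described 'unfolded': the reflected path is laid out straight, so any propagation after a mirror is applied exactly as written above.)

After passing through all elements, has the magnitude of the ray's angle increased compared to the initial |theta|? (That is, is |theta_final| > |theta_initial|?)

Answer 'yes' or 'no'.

Answer: no

Derivation:
Initial: x=-1.0000 theta=-0.5000
After 1 (propagate distance d=20): x=-11.0000 theta=-0.5000
After 2 (thin lens f=16): x=-11.0000 theta=0.1875
After 3 (propagate distance d=32): x=-5.0000 theta=0.1875
After 4 (thin lens f=31): x=-5.0000 theta=173/496 (≈0.3488)
After 5 (propagate distance d=29): x=2537/496 (≈5.1149) theta=173/496 (≈0.3488)
After 6 (thin lens f=38): x=2537/496 (≈5.1149) theta=4037/18848 (≈0.2142)
After 7 (propagate distance d=14 (to screen)): x=38231/4712 (≈8.1135) theta=4037/18848 (≈0.2142)
|theta_initial|=0.5000 |theta_final|=4037/18848 (≈0.2142) -> not increased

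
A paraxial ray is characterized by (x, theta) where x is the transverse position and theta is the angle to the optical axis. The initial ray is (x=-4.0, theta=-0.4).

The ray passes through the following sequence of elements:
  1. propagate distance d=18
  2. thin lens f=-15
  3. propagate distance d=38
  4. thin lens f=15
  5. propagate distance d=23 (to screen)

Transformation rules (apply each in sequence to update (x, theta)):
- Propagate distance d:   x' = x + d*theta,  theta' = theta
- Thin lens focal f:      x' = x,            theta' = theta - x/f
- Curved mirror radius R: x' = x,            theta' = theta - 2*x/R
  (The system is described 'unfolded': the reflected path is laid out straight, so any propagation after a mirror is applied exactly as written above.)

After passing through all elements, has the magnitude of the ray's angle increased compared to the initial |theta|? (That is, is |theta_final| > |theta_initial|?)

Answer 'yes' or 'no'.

Initial: x=-4.0000 theta=-0.4000
After 1 (propagate distance d=18): x=-11.2000 theta=-0.4000
After 2 (thin lens f=-15): x=-11.2000 theta=-86/75 (≈-1.1467)
After 3 (propagate distance d=38): x=-4108/75 (≈-54.7733) theta=-86/75 (≈-1.1467)
After 4 (thin lens f=15): x=-4108/75 (≈-54.7733) theta=2818/1125 (≈2.5049)
After 5 (propagate distance d=23 (to screen)): x=3194/1125 (≈2.8391) theta=2818/1125 (≈2.5049)
|theta_initial|=0.4000 |theta_final|=2818/1125 (≈2.5049) -> increased

Answer: yes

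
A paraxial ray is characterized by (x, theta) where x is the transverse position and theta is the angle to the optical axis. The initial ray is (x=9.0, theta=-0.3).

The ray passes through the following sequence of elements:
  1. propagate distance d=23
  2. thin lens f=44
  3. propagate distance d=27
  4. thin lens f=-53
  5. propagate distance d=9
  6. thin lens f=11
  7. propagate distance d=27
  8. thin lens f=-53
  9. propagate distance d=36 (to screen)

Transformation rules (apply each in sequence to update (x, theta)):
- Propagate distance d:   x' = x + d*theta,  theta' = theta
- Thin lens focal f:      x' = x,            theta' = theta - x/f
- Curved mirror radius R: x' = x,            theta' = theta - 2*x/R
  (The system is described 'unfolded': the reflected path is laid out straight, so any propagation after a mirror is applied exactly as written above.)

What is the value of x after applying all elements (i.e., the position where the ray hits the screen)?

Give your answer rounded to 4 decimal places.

Initial: x=9.0000 theta=-0.3000
After 1 (propagate distance d=23): x=2.1000 theta=-0.3000
After 2 (thin lens f=44): x=2.1000 theta=-153/440 (≈-0.3477)
After 3 (propagate distance d=27): x=-3207/440 (≈-7.2886) theta=-153/440 (≈-0.3477)
After 4 (thin lens f=-53): x=-3207/440 (≈-7.2886) theta=-2829/5830 (≈-0.4852)
After 5 (propagate distance d=9): x=-54363/4664 (≈-11.6559) theta=-2829/5830 (≈-0.4852)
After 6 (thin lens f=11): x=-54363/4664 (≈-11.6559) theta=147339/256520 (≈0.5744)
After 7 (propagate distance d=27): x=247047/64130 (≈3.8523) theta=147339/256520 (≈0.5744)
After 8 (thin lens f=-53): x=247047/64130 (≈3.8523) theta=1759431/2719112 (≈0.6471)
After 9 (propagate distance d=36 (to screen)): x=46133943/1699445 (≈27.1465) theta=1759431/2719112 (≈0.6471)
Rounded to 4 decimal places: x = 27.1465

Answer: 27.1465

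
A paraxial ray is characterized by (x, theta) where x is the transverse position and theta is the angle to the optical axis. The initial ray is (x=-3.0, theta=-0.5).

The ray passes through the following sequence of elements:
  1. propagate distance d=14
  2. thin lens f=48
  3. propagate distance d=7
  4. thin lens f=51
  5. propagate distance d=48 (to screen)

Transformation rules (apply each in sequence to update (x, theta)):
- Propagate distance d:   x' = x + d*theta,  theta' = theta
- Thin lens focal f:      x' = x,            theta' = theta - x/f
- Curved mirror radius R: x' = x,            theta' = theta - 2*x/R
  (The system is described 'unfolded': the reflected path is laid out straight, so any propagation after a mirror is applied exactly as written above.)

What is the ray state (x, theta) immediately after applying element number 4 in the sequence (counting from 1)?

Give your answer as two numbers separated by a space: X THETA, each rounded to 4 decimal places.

Initial: x=-3.0000 theta=-0.5000
After 1 (propagate distance d=14): x=-10.0000 theta=-0.5000
After 2 (thin lens f=48): x=-10.0000 theta=-7/24 (≈-0.2917)
After 3 (propagate distance d=7): x=-289/24 (≈-12.0417) theta=-7/24 (≈-0.2917)
After 4 (thin lens f=51): x=-289/24 (≈-12.0417) theta=-1/18 (≈-0.0556)
Rounded to 4 decimal places: x = -12.0417, theta = -0.0556

Answer: -12.0417 -0.0556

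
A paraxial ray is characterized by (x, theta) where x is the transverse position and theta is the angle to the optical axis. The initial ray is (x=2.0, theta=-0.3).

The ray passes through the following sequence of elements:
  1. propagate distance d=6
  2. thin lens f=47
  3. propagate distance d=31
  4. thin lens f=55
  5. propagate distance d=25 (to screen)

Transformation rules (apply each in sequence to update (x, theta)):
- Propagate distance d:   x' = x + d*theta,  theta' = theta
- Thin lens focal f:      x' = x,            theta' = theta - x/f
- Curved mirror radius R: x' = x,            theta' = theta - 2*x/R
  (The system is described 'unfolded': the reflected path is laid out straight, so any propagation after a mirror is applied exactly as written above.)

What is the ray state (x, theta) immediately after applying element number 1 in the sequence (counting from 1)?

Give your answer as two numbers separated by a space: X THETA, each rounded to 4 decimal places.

Answer: 0.2000 -0.3000

Derivation:
Initial: x=2.0000 theta=-0.3000
After 1 (propagate distance d=6): x=0.2000 theta=-0.3000
Rounded to 4 decimal places: x = 0.2000, theta = -0.3000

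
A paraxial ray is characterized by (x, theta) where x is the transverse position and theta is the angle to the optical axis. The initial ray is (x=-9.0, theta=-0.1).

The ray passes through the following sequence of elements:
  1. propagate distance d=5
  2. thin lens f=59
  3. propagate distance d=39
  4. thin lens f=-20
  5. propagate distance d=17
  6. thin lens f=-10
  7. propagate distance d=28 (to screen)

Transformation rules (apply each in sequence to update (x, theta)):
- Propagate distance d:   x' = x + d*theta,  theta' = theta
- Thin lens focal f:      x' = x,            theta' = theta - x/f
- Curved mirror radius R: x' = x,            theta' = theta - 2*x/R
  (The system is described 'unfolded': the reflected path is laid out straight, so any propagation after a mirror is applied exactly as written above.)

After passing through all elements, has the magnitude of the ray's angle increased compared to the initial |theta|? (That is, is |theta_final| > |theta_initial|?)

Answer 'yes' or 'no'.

Answer: yes

Derivation:
Initial: x=-9.0000 theta=-0.1000
After 1 (propagate distance d=5): x=-9.5000 theta=-0.1000
After 2 (thin lens f=59): x=-9.5000 theta=18/295 (≈0.0610)
After 3 (propagate distance d=39): x=-4201/590 (≈-7.1203) theta=18/295 (≈0.0610)
After 4 (thin lens f=-20): x=-4201/590 (≈-7.1203) theta=-0.2950
After 5 (propagate distance d=17): x=-143197/11800 (≈-12.1353) theta=-0.2950
After 6 (thin lens f=-10): x=-143197/11800 (≈-12.1353) theta=-178007/118000 (≈-1.5085)
After 7 (propagate distance d=28 (to screen)): x=-3208083/59000 (≈-54.3743) theta=-178007/118000 (≈-1.5085)
|theta_initial|=0.1000 |theta_final|=178007/118000 (≈1.5085) -> increased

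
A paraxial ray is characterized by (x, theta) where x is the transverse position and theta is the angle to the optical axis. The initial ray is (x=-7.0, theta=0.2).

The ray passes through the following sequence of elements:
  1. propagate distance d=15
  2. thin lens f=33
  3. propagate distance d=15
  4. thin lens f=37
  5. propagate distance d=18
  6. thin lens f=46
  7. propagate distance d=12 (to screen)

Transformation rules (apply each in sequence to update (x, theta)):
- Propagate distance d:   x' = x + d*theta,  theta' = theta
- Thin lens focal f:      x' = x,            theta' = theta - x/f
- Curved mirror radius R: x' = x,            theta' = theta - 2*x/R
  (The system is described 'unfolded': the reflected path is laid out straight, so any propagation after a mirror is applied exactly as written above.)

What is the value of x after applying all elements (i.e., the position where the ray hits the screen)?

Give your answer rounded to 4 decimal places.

Initial: x=-7.0000 theta=0.2000
After 1 (propagate distance d=15): x=-4.0000 theta=0.2000
After 2 (thin lens f=33): x=-4.0000 theta=53/165 (≈0.3212)
After 3 (propagate distance d=15): x=9/11 (≈0.8182) theta=53/165 (≈0.3212)
After 4 (thin lens f=37): x=9/11 (≈0.8182) theta=166/555 (≈0.2991)
After 5 (propagate distance d=18): x=12621/2035 (≈6.2020) theta=166/555 (≈0.2991)
After 6 (thin lens f=46): x=12621/2035 (≈6.2020) theta=46133/280830 (≈0.1643)
After 7 (propagate distance d=12 (to screen)): x=382549/46805 (≈8.1733) theta=46133/280830 (≈0.1643)
Rounded to 4 decimal places: x = 8.1733

Answer: 8.1733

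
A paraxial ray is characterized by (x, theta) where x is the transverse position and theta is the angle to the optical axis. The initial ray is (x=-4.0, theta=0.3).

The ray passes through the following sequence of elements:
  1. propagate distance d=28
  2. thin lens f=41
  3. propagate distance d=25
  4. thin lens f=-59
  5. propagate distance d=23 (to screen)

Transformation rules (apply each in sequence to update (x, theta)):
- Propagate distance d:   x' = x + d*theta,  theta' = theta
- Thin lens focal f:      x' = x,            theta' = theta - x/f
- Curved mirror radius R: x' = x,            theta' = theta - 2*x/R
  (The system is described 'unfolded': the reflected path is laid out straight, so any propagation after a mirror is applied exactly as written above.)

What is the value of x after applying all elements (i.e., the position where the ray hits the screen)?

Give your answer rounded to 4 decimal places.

Initial: x=-4.0000 theta=0.3000
After 1 (propagate distance d=28): x=4.4000 theta=0.3000
After 2 (thin lens f=41): x=4.4000 theta=79/410 (≈0.1927)
After 3 (propagate distance d=25): x=3779/410 (≈9.2171) theta=79/410 (≈0.1927)
After 4 (thin lens f=-59): x=3779/410 (≈9.2171) theta=844/2419 (≈0.3489)
After 5 (propagate distance d=23 (to screen)): x=417081/24190 (≈17.2419) theta=844/2419 (≈0.3489)
Rounded to 4 decimal places: x = 17.2419

Answer: 17.2419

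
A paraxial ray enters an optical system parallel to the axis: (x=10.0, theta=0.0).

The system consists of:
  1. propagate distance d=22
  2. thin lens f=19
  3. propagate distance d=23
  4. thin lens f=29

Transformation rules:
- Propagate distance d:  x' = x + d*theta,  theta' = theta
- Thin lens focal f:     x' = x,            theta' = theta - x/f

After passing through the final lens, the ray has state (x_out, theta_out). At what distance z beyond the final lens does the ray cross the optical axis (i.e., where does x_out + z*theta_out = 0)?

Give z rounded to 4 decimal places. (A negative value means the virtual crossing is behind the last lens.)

Initial: x=10.0000 theta=0.0000
After 1 (propagate distance d=22): x=10.0000 theta=0.0000
After 2 (thin lens f=19): x=10.0000 theta=-10/19 (≈-0.5263)
After 3 (propagate distance d=23): x=-40/19 (≈-2.1053) theta=-10/19 (≈-0.5263)
After 4 (thin lens f=29): x=-40/19 (≈-2.1053) theta=-250/551 (≈-0.4537)
z_focus = -x_out/theta_out = -(-40/19)/(-250/551) = -4.6400
Rounded to 4 decimal places: z = -4.6400

Answer: -4.6400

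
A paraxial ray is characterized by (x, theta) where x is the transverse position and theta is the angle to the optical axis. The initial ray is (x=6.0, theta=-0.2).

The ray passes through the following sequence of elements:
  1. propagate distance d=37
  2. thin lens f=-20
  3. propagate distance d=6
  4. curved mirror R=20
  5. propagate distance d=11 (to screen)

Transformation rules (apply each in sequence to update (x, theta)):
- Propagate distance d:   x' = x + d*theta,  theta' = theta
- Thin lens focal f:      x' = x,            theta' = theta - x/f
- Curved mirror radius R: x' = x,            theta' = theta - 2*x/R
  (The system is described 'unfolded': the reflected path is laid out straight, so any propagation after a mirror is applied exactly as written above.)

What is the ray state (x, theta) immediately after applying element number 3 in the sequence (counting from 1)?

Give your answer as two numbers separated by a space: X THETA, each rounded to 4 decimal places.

Answer: -3.0200 -0.2700

Derivation:
Initial: x=6.0000 theta=-0.2000
After 1 (propagate distance d=37): x=-1.4000 theta=-0.2000
After 2 (thin lens f=-20): x=-1.4000 theta=-0.2700
After 3 (propagate distance d=6): x=-3.0200 theta=-0.2700
Rounded to 4 decimal places: x = -3.0200, theta = -0.2700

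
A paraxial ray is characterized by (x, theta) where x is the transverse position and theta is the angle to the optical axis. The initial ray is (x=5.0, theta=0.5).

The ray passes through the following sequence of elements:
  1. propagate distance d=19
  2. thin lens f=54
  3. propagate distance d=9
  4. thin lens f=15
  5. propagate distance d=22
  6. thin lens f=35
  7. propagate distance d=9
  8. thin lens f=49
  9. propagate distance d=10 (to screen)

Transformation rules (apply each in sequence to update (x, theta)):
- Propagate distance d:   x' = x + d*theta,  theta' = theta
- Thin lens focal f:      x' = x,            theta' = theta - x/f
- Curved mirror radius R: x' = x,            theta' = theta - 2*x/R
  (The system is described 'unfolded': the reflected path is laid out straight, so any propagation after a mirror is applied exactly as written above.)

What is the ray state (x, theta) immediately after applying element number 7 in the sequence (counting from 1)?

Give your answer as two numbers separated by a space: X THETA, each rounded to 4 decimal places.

Initial: x=5.0000 theta=0.5000
After 1 (propagate distance d=19): x=14.5000 theta=0.5000
After 2 (thin lens f=54): x=14.5000 theta=25/108 (≈0.2315)
After 3 (propagate distance d=9): x=199/12 (≈16.5833) theta=25/108 (≈0.2315)
After 4 (thin lens f=15): x=199/12 (≈16.5833) theta=-118/135 (≈-0.8741)
After 5 (propagate distance d=22): x=-1429/540 (≈-2.6463) theta=-118/135 (≈-0.8741)
After 6 (thin lens f=35): x=-1429/540 (≈-2.6463) theta=-15091/18900 (≈-0.7985)
After 7 (propagate distance d=9): x=-92917/9450 (≈-9.8325) theta=-15091/18900 (≈-0.7985)
Rounded to 4 decimal places: x = -9.8325, theta = -0.7985

Answer: -9.8325 -0.7985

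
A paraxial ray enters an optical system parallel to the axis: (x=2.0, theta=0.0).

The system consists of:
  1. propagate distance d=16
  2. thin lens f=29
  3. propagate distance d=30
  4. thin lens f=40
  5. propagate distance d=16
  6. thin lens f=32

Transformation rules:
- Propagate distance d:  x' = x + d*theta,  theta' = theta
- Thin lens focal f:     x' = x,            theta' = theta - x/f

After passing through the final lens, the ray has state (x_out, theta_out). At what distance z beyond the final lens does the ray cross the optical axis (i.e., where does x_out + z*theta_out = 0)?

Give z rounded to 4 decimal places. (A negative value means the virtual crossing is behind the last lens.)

Initial: x=2.0000 theta=0.0000
After 1 (propagate distance d=16): x=2.0000 theta=0.0000
After 2 (thin lens f=29): x=2.0000 theta=-2/29 (≈-0.0690)
After 3 (propagate distance d=30): x=-2/29 (≈-0.0690) theta=-2/29 (≈-0.0690)
After 4 (thin lens f=40): x=-2/29 (≈-0.0690) theta=-39/580 (≈-0.0672)
After 5 (propagate distance d=16): x=-166/145 (≈-1.1448) theta=-39/580 (≈-0.0672)
After 6 (thin lens f=32): x=-166/145 (≈-1.1448) theta=-73/2320 (≈-0.0315)
z_focus = -x_out/theta_out = -(-166/145)/(-73/2320) = -2656/73 ≈ -36.3836
Rounded to 4 decimal places: z = -36.3836

Answer: -36.3836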